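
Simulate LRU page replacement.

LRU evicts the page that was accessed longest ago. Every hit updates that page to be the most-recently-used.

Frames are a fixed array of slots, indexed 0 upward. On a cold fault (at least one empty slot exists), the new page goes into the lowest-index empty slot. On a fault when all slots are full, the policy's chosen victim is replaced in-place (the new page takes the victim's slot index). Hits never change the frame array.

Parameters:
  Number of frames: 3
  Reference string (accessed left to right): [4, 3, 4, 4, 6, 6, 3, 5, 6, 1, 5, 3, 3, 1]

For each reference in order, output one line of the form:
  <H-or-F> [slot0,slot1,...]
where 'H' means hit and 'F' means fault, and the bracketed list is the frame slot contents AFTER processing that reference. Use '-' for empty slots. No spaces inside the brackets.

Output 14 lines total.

F [4,-,-]
F [4,3,-]
H [4,3,-]
H [4,3,-]
F [4,3,6]
H [4,3,6]
H [4,3,6]
F [5,3,6]
H [5,3,6]
F [5,1,6]
H [5,1,6]
F [5,1,3]
H [5,1,3]
H [5,1,3]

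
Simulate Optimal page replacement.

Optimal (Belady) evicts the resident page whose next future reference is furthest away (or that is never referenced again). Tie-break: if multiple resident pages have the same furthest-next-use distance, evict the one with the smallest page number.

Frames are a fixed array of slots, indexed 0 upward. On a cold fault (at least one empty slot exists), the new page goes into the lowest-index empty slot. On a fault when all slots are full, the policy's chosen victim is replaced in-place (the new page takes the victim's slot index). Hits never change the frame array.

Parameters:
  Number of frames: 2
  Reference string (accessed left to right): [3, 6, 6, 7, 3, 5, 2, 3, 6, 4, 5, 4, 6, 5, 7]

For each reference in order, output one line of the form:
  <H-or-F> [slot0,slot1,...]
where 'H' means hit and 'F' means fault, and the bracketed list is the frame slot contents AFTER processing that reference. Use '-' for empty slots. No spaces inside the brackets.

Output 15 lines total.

F [3,-]
F [3,6]
H [3,6]
F [3,7]
H [3,7]
F [3,5]
F [3,2]
H [3,2]
F [3,6]
F [4,6]
F [4,5]
H [4,5]
F [6,5]
H [6,5]
F [6,7]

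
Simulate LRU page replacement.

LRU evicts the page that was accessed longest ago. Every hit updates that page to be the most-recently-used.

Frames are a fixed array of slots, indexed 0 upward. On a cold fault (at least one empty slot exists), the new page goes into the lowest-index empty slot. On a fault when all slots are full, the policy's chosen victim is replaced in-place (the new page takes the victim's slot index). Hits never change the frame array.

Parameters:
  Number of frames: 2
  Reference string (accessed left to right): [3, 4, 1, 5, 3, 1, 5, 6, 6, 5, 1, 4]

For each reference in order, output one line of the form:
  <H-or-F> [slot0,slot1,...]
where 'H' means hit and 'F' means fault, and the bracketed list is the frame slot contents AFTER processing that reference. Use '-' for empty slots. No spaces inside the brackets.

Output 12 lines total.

F [3,-]
F [3,4]
F [1,4]
F [1,5]
F [3,5]
F [3,1]
F [5,1]
F [5,6]
H [5,6]
H [5,6]
F [5,1]
F [4,1]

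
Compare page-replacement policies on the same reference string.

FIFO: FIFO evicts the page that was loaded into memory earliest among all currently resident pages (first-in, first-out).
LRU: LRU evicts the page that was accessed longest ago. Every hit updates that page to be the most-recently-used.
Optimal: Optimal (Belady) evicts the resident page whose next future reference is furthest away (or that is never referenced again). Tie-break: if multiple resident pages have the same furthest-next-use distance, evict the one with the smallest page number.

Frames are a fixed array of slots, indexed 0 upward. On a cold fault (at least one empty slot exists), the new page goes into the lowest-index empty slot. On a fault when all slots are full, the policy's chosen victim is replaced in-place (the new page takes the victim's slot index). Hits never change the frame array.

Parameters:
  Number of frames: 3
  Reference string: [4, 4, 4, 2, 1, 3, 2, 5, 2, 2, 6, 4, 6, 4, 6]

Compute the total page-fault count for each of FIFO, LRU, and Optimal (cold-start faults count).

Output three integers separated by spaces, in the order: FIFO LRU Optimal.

--- FIFO ---
  step 0: ref 4 -> FAULT, frames=[4,-,-] (faults so far: 1)
  step 1: ref 4 -> HIT, frames=[4,-,-] (faults so far: 1)
  step 2: ref 4 -> HIT, frames=[4,-,-] (faults so far: 1)
  step 3: ref 2 -> FAULT, frames=[4,2,-] (faults so far: 2)
  step 4: ref 1 -> FAULT, frames=[4,2,1] (faults so far: 3)
  step 5: ref 3 -> FAULT, evict 4, frames=[3,2,1] (faults so far: 4)
  step 6: ref 2 -> HIT, frames=[3,2,1] (faults so far: 4)
  step 7: ref 5 -> FAULT, evict 2, frames=[3,5,1] (faults so far: 5)
  step 8: ref 2 -> FAULT, evict 1, frames=[3,5,2] (faults so far: 6)
  step 9: ref 2 -> HIT, frames=[3,5,2] (faults so far: 6)
  step 10: ref 6 -> FAULT, evict 3, frames=[6,5,2] (faults so far: 7)
  step 11: ref 4 -> FAULT, evict 5, frames=[6,4,2] (faults so far: 8)
  step 12: ref 6 -> HIT, frames=[6,4,2] (faults so far: 8)
  step 13: ref 4 -> HIT, frames=[6,4,2] (faults so far: 8)
  step 14: ref 6 -> HIT, frames=[6,4,2] (faults so far: 8)
  FIFO total faults: 8
--- LRU ---
  step 0: ref 4 -> FAULT, frames=[4,-,-] (faults so far: 1)
  step 1: ref 4 -> HIT, frames=[4,-,-] (faults so far: 1)
  step 2: ref 4 -> HIT, frames=[4,-,-] (faults so far: 1)
  step 3: ref 2 -> FAULT, frames=[4,2,-] (faults so far: 2)
  step 4: ref 1 -> FAULT, frames=[4,2,1] (faults so far: 3)
  step 5: ref 3 -> FAULT, evict 4, frames=[3,2,1] (faults so far: 4)
  step 6: ref 2 -> HIT, frames=[3,2,1] (faults so far: 4)
  step 7: ref 5 -> FAULT, evict 1, frames=[3,2,5] (faults so far: 5)
  step 8: ref 2 -> HIT, frames=[3,2,5] (faults so far: 5)
  step 9: ref 2 -> HIT, frames=[3,2,5] (faults so far: 5)
  step 10: ref 6 -> FAULT, evict 3, frames=[6,2,5] (faults so far: 6)
  step 11: ref 4 -> FAULT, evict 5, frames=[6,2,4] (faults so far: 7)
  step 12: ref 6 -> HIT, frames=[6,2,4] (faults so far: 7)
  step 13: ref 4 -> HIT, frames=[6,2,4] (faults so far: 7)
  step 14: ref 6 -> HIT, frames=[6,2,4] (faults so far: 7)
  LRU total faults: 7
--- Optimal ---
  step 0: ref 4 -> FAULT, frames=[4,-,-] (faults so far: 1)
  step 1: ref 4 -> HIT, frames=[4,-,-] (faults so far: 1)
  step 2: ref 4 -> HIT, frames=[4,-,-] (faults so far: 1)
  step 3: ref 2 -> FAULT, frames=[4,2,-] (faults so far: 2)
  step 4: ref 1 -> FAULT, frames=[4,2,1] (faults so far: 3)
  step 5: ref 3 -> FAULT, evict 1, frames=[4,2,3] (faults so far: 4)
  step 6: ref 2 -> HIT, frames=[4,2,3] (faults so far: 4)
  step 7: ref 5 -> FAULT, evict 3, frames=[4,2,5] (faults so far: 5)
  step 8: ref 2 -> HIT, frames=[4,2,5] (faults so far: 5)
  step 9: ref 2 -> HIT, frames=[4,2,5] (faults so far: 5)
  step 10: ref 6 -> FAULT, evict 2, frames=[4,6,5] (faults so far: 6)
  step 11: ref 4 -> HIT, frames=[4,6,5] (faults so far: 6)
  step 12: ref 6 -> HIT, frames=[4,6,5] (faults so far: 6)
  step 13: ref 4 -> HIT, frames=[4,6,5] (faults so far: 6)
  step 14: ref 6 -> HIT, frames=[4,6,5] (faults so far: 6)
  Optimal total faults: 6

Answer: 8 7 6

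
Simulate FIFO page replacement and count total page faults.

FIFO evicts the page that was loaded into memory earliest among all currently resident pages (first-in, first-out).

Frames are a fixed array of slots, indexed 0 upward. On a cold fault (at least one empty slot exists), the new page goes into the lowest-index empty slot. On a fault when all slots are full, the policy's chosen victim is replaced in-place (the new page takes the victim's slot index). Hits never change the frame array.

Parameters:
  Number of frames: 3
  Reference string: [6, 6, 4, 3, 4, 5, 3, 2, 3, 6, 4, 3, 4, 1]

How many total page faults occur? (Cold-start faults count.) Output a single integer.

Step 0: ref 6 → FAULT, frames=[6,-,-]
Step 1: ref 6 → HIT, frames=[6,-,-]
Step 2: ref 4 → FAULT, frames=[6,4,-]
Step 3: ref 3 → FAULT, frames=[6,4,3]
Step 4: ref 4 → HIT, frames=[6,4,3]
Step 5: ref 5 → FAULT (evict 6), frames=[5,4,3]
Step 6: ref 3 → HIT, frames=[5,4,3]
Step 7: ref 2 → FAULT (evict 4), frames=[5,2,3]
Step 8: ref 3 → HIT, frames=[5,2,3]
Step 9: ref 6 → FAULT (evict 3), frames=[5,2,6]
Step 10: ref 4 → FAULT (evict 5), frames=[4,2,6]
Step 11: ref 3 → FAULT (evict 2), frames=[4,3,6]
Step 12: ref 4 → HIT, frames=[4,3,6]
Step 13: ref 1 → FAULT (evict 6), frames=[4,3,1]
Total faults: 9

Answer: 9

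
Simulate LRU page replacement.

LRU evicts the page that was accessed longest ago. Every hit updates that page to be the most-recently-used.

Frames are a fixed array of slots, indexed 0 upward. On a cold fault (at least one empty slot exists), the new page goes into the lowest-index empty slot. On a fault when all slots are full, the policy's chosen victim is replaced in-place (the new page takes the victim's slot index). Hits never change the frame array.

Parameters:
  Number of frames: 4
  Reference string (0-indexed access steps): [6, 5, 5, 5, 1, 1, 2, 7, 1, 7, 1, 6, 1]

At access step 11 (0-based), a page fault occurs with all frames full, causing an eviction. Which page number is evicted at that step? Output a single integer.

Step 0: ref 6 -> FAULT, frames=[6,-,-,-]
Step 1: ref 5 -> FAULT, frames=[6,5,-,-]
Step 2: ref 5 -> HIT, frames=[6,5,-,-]
Step 3: ref 5 -> HIT, frames=[6,5,-,-]
Step 4: ref 1 -> FAULT, frames=[6,5,1,-]
Step 5: ref 1 -> HIT, frames=[6,5,1,-]
Step 6: ref 2 -> FAULT, frames=[6,5,1,2]
Step 7: ref 7 -> FAULT, evict 6, frames=[7,5,1,2]
Step 8: ref 1 -> HIT, frames=[7,5,1,2]
Step 9: ref 7 -> HIT, frames=[7,5,1,2]
Step 10: ref 1 -> HIT, frames=[7,5,1,2]
Step 11: ref 6 -> FAULT, evict 5, frames=[7,6,1,2]
At step 11: evicted page 5

Answer: 5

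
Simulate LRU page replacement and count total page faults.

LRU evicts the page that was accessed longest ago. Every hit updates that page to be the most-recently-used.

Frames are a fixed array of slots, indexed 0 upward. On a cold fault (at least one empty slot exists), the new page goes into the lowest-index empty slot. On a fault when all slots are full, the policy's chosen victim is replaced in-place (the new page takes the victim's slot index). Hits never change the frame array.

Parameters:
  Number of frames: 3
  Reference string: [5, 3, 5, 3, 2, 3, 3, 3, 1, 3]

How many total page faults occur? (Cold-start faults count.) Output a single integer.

Answer: 4

Derivation:
Step 0: ref 5 → FAULT, frames=[5,-,-]
Step 1: ref 3 → FAULT, frames=[5,3,-]
Step 2: ref 5 → HIT, frames=[5,3,-]
Step 3: ref 3 → HIT, frames=[5,3,-]
Step 4: ref 2 → FAULT, frames=[5,3,2]
Step 5: ref 3 → HIT, frames=[5,3,2]
Step 6: ref 3 → HIT, frames=[5,3,2]
Step 7: ref 3 → HIT, frames=[5,3,2]
Step 8: ref 1 → FAULT (evict 5), frames=[1,3,2]
Step 9: ref 3 → HIT, frames=[1,3,2]
Total faults: 4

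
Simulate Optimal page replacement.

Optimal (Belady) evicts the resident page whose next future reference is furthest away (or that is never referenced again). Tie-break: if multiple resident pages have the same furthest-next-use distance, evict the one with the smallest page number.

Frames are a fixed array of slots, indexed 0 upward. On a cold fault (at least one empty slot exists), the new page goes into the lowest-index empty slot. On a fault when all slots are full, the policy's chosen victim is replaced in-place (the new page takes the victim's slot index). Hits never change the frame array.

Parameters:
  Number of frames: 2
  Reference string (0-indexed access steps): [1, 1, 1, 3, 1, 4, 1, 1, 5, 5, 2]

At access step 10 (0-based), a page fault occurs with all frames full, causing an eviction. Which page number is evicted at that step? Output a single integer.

Step 0: ref 1 -> FAULT, frames=[1,-]
Step 1: ref 1 -> HIT, frames=[1,-]
Step 2: ref 1 -> HIT, frames=[1,-]
Step 3: ref 3 -> FAULT, frames=[1,3]
Step 4: ref 1 -> HIT, frames=[1,3]
Step 5: ref 4 -> FAULT, evict 3, frames=[1,4]
Step 6: ref 1 -> HIT, frames=[1,4]
Step 7: ref 1 -> HIT, frames=[1,4]
Step 8: ref 5 -> FAULT, evict 1, frames=[5,4]
Step 9: ref 5 -> HIT, frames=[5,4]
Step 10: ref 2 -> FAULT, evict 4, frames=[5,2]
At step 10: evicted page 4

Answer: 4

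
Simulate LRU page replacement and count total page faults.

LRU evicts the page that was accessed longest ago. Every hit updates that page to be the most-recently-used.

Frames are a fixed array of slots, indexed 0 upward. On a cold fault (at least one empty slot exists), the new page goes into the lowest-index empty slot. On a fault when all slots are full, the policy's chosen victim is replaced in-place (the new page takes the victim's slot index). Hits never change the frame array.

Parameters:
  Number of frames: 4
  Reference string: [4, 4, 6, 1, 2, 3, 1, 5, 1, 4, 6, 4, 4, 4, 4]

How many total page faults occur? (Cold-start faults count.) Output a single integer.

Step 0: ref 4 → FAULT, frames=[4,-,-,-]
Step 1: ref 4 → HIT, frames=[4,-,-,-]
Step 2: ref 6 → FAULT, frames=[4,6,-,-]
Step 3: ref 1 → FAULT, frames=[4,6,1,-]
Step 4: ref 2 → FAULT, frames=[4,6,1,2]
Step 5: ref 3 → FAULT (evict 4), frames=[3,6,1,2]
Step 6: ref 1 → HIT, frames=[3,6,1,2]
Step 7: ref 5 → FAULT (evict 6), frames=[3,5,1,2]
Step 8: ref 1 → HIT, frames=[3,5,1,2]
Step 9: ref 4 → FAULT (evict 2), frames=[3,5,1,4]
Step 10: ref 6 → FAULT (evict 3), frames=[6,5,1,4]
Step 11: ref 4 → HIT, frames=[6,5,1,4]
Step 12: ref 4 → HIT, frames=[6,5,1,4]
Step 13: ref 4 → HIT, frames=[6,5,1,4]
Step 14: ref 4 → HIT, frames=[6,5,1,4]
Total faults: 8

Answer: 8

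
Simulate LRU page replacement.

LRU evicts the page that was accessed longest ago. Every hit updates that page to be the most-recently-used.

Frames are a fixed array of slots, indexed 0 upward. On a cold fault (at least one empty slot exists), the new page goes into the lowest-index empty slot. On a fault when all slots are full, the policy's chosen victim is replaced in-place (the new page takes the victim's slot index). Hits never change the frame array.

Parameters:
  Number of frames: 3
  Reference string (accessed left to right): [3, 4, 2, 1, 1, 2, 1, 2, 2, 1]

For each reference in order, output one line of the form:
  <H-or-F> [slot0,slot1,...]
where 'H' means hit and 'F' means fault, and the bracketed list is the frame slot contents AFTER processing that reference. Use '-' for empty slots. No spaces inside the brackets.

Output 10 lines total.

F [3,-,-]
F [3,4,-]
F [3,4,2]
F [1,4,2]
H [1,4,2]
H [1,4,2]
H [1,4,2]
H [1,4,2]
H [1,4,2]
H [1,4,2]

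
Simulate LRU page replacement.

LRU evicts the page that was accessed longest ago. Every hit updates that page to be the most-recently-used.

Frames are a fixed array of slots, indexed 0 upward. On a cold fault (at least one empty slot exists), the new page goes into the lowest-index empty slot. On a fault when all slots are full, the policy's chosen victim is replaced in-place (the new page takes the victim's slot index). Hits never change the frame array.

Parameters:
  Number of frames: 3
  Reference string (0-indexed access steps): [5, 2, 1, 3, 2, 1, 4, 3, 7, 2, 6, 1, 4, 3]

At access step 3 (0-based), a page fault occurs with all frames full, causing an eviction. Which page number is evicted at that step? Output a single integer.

Step 0: ref 5 -> FAULT, frames=[5,-,-]
Step 1: ref 2 -> FAULT, frames=[5,2,-]
Step 2: ref 1 -> FAULT, frames=[5,2,1]
Step 3: ref 3 -> FAULT, evict 5, frames=[3,2,1]
At step 3: evicted page 5

Answer: 5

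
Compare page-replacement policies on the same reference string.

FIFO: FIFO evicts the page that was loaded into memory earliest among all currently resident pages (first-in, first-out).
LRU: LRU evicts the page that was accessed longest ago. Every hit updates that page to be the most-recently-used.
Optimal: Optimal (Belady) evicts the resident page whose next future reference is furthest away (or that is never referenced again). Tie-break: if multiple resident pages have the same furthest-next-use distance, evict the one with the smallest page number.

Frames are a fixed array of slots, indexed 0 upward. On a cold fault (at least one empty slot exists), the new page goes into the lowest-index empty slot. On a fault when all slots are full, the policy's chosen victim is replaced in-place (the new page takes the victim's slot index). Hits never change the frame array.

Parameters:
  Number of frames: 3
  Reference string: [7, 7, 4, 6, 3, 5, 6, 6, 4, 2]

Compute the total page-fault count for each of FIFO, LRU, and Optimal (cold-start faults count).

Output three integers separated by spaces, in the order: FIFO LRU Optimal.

--- FIFO ---
  step 0: ref 7 -> FAULT, frames=[7,-,-] (faults so far: 1)
  step 1: ref 7 -> HIT, frames=[7,-,-] (faults so far: 1)
  step 2: ref 4 -> FAULT, frames=[7,4,-] (faults so far: 2)
  step 3: ref 6 -> FAULT, frames=[7,4,6] (faults so far: 3)
  step 4: ref 3 -> FAULT, evict 7, frames=[3,4,6] (faults so far: 4)
  step 5: ref 5 -> FAULT, evict 4, frames=[3,5,6] (faults so far: 5)
  step 6: ref 6 -> HIT, frames=[3,5,6] (faults so far: 5)
  step 7: ref 6 -> HIT, frames=[3,5,6] (faults so far: 5)
  step 8: ref 4 -> FAULT, evict 6, frames=[3,5,4] (faults so far: 6)
  step 9: ref 2 -> FAULT, evict 3, frames=[2,5,4] (faults so far: 7)
  FIFO total faults: 7
--- LRU ---
  step 0: ref 7 -> FAULT, frames=[7,-,-] (faults so far: 1)
  step 1: ref 7 -> HIT, frames=[7,-,-] (faults so far: 1)
  step 2: ref 4 -> FAULT, frames=[7,4,-] (faults so far: 2)
  step 3: ref 6 -> FAULT, frames=[7,4,6] (faults so far: 3)
  step 4: ref 3 -> FAULT, evict 7, frames=[3,4,6] (faults so far: 4)
  step 5: ref 5 -> FAULT, evict 4, frames=[3,5,6] (faults so far: 5)
  step 6: ref 6 -> HIT, frames=[3,5,6] (faults so far: 5)
  step 7: ref 6 -> HIT, frames=[3,5,6] (faults so far: 5)
  step 8: ref 4 -> FAULT, evict 3, frames=[4,5,6] (faults so far: 6)
  step 9: ref 2 -> FAULT, evict 5, frames=[4,2,6] (faults so far: 7)
  LRU total faults: 7
--- Optimal ---
  step 0: ref 7 -> FAULT, frames=[7,-,-] (faults so far: 1)
  step 1: ref 7 -> HIT, frames=[7,-,-] (faults so far: 1)
  step 2: ref 4 -> FAULT, frames=[7,4,-] (faults so far: 2)
  step 3: ref 6 -> FAULT, frames=[7,4,6] (faults so far: 3)
  step 4: ref 3 -> FAULT, evict 7, frames=[3,4,6] (faults so far: 4)
  step 5: ref 5 -> FAULT, evict 3, frames=[5,4,6] (faults so far: 5)
  step 6: ref 6 -> HIT, frames=[5,4,6] (faults so far: 5)
  step 7: ref 6 -> HIT, frames=[5,4,6] (faults so far: 5)
  step 8: ref 4 -> HIT, frames=[5,4,6] (faults so far: 5)
  step 9: ref 2 -> FAULT, evict 4, frames=[5,2,6] (faults so far: 6)
  Optimal total faults: 6

Answer: 7 7 6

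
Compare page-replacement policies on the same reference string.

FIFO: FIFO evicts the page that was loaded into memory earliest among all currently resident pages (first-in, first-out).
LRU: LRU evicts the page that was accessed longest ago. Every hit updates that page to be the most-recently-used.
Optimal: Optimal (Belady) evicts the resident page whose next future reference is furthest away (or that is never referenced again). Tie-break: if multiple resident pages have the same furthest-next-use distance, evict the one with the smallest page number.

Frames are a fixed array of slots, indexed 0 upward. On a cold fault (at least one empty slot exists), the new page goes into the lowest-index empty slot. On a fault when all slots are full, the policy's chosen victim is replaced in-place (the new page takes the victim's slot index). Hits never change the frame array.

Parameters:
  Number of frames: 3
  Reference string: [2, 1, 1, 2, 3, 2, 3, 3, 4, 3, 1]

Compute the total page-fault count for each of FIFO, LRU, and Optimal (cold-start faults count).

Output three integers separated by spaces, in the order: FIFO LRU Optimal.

--- FIFO ---
  step 0: ref 2 -> FAULT, frames=[2,-,-] (faults so far: 1)
  step 1: ref 1 -> FAULT, frames=[2,1,-] (faults so far: 2)
  step 2: ref 1 -> HIT, frames=[2,1,-] (faults so far: 2)
  step 3: ref 2 -> HIT, frames=[2,1,-] (faults so far: 2)
  step 4: ref 3 -> FAULT, frames=[2,1,3] (faults so far: 3)
  step 5: ref 2 -> HIT, frames=[2,1,3] (faults so far: 3)
  step 6: ref 3 -> HIT, frames=[2,1,3] (faults so far: 3)
  step 7: ref 3 -> HIT, frames=[2,1,3] (faults so far: 3)
  step 8: ref 4 -> FAULT, evict 2, frames=[4,1,3] (faults so far: 4)
  step 9: ref 3 -> HIT, frames=[4,1,3] (faults so far: 4)
  step 10: ref 1 -> HIT, frames=[4,1,3] (faults so far: 4)
  FIFO total faults: 4
--- LRU ---
  step 0: ref 2 -> FAULT, frames=[2,-,-] (faults so far: 1)
  step 1: ref 1 -> FAULT, frames=[2,1,-] (faults so far: 2)
  step 2: ref 1 -> HIT, frames=[2,1,-] (faults so far: 2)
  step 3: ref 2 -> HIT, frames=[2,1,-] (faults so far: 2)
  step 4: ref 3 -> FAULT, frames=[2,1,3] (faults so far: 3)
  step 5: ref 2 -> HIT, frames=[2,1,3] (faults so far: 3)
  step 6: ref 3 -> HIT, frames=[2,1,3] (faults so far: 3)
  step 7: ref 3 -> HIT, frames=[2,1,3] (faults so far: 3)
  step 8: ref 4 -> FAULT, evict 1, frames=[2,4,3] (faults so far: 4)
  step 9: ref 3 -> HIT, frames=[2,4,3] (faults so far: 4)
  step 10: ref 1 -> FAULT, evict 2, frames=[1,4,3] (faults so far: 5)
  LRU total faults: 5
--- Optimal ---
  step 0: ref 2 -> FAULT, frames=[2,-,-] (faults so far: 1)
  step 1: ref 1 -> FAULT, frames=[2,1,-] (faults so far: 2)
  step 2: ref 1 -> HIT, frames=[2,1,-] (faults so far: 2)
  step 3: ref 2 -> HIT, frames=[2,1,-] (faults so far: 2)
  step 4: ref 3 -> FAULT, frames=[2,1,3] (faults so far: 3)
  step 5: ref 2 -> HIT, frames=[2,1,3] (faults so far: 3)
  step 6: ref 3 -> HIT, frames=[2,1,3] (faults so far: 3)
  step 7: ref 3 -> HIT, frames=[2,1,3] (faults so far: 3)
  step 8: ref 4 -> FAULT, evict 2, frames=[4,1,3] (faults so far: 4)
  step 9: ref 3 -> HIT, frames=[4,1,3] (faults so far: 4)
  step 10: ref 1 -> HIT, frames=[4,1,3] (faults so far: 4)
  Optimal total faults: 4

Answer: 4 5 4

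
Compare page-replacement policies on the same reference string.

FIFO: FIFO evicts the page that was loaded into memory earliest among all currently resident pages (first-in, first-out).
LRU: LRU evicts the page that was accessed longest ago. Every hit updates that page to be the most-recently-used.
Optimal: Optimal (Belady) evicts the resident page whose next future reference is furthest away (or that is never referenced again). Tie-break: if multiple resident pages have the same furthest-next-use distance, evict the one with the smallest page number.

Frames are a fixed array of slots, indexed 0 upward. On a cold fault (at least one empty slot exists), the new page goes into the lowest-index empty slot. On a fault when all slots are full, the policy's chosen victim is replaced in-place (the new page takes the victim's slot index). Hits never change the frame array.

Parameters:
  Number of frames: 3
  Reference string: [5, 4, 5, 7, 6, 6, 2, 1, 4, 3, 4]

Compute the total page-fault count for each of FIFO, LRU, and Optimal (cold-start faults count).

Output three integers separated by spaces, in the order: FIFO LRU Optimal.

--- FIFO ---
  step 0: ref 5 -> FAULT, frames=[5,-,-] (faults so far: 1)
  step 1: ref 4 -> FAULT, frames=[5,4,-] (faults so far: 2)
  step 2: ref 5 -> HIT, frames=[5,4,-] (faults so far: 2)
  step 3: ref 7 -> FAULT, frames=[5,4,7] (faults so far: 3)
  step 4: ref 6 -> FAULT, evict 5, frames=[6,4,7] (faults so far: 4)
  step 5: ref 6 -> HIT, frames=[6,4,7] (faults so far: 4)
  step 6: ref 2 -> FAULT, evict 4, frames=[6,2,7] (faults so far: 5)
  step 7: ref 1 -> FAULT, evict 7, frames=[6,2,1] (faults so far: 6)
  step 8: ref 4 -> FAULT, evict 6, frames=[4,2,1] (faults so far: 7)
  step 9: ref 3 -> FAULT, evict 2, frames=[4,3,1] (faults so far: 8)
  step 10: ref 4 -> HIT, frames=[4,3,1] (faults so far: 8)
  FIFO total faults: 8
--- LRU ---
  step 0: ref 5 -> FAULT, frames=[5,-,-] (faults so far: 1)
  step 1: ref 4 -> FAULT, frames=[5,4,-] (faults so far: 2)
  step 2: ref 5 -> HIT, frames=[5,4,-] (faults so far: 2)
  step 3: ref 7 -> FAULT, frames=[5,4,7] (faults so far: 3)
  step 4: ref 6 -> FAULT, evict 4, frames=[5,6,7] (faults so far: 4)
  step 5: ref 6 -> HIT, frames=[5,6,7] (faults so far: 4)
  step 6: ref 2 -> FAULT, evict 5, frames=[2,6,7] (faults so far: 5)
  step 7: ref 1 -> FAULT, evict 7, frames=[2,6,1] (faults so far: 6)
  step 8: ref 4 -> FAULT, evict 6, frames=[2,4,1] (faults so far: 7)
  step 9: ref 3 -> FAULT, evict 2, frames=[3,4,1] (faults so far: 8)
  step 10: ref 4 -> HIT, frames=[3,4,1] (faults so far: 8)
  LRU total faults: 8
--- Optimal ---
  step 0: ref 5 -> FAULT, frames=[5,-,-] (faults so far: 1)
  step 1: ref 4 -> FAULT, frames=[5,4,-] (faults so far: 2)
  step 2: ref 5 -> HIT, frames=[5,4,-] (faults so far: 2)
  step 3: ref 7 -> FAULT, frames=[5,4,7] (faults so far: 3)
  step 4: ref 6 -> FAULT, evict 5, frames=[6,4,7] (faults so far: 4)
  step 5: ref 6 -> HIT, frames=[6,4,7] (faults so far: 4)
  step 6: ref 2 -> FAULT, evict 6, frames=[2,4,7] (faults so far: 5)
  step 7: ref 1 -> FAULT, evict 2, frames=[1,4,7] (faults so far: 6)
  step 8: ref 4 -> HIT, frames=[1,4,7] (faults so far: 6)
  step 9: ref 3 -> FAULT, evict 1, frames=[3,4,7] (faults so far: 7)
  step 10: ref 4 -> HIT, frames=[3,4,7] (faults so far: 7)
  Optimal total faults: 7

Answer: 8 8 7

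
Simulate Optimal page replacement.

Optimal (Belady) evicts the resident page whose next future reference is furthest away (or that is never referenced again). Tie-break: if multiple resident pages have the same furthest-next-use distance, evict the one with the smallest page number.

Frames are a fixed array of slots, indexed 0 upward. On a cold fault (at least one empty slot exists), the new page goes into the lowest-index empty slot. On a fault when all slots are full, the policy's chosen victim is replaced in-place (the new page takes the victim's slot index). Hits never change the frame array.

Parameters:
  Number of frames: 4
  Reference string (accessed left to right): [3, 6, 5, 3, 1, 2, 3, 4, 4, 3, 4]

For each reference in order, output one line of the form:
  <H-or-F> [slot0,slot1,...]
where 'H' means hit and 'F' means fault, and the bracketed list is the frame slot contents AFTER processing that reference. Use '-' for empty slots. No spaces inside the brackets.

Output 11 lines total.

F [3,-,-,-]
F [3,6,-,-]
F [3,6,5,-]
H [3,6,5,-]
F [3,6,5,1]
F [3,6,5,2]
H [3,6,5,2]
F [3,6,5,4]
H [3,6,5,4]
H [3,6,5,4]
H [3,6,5,4]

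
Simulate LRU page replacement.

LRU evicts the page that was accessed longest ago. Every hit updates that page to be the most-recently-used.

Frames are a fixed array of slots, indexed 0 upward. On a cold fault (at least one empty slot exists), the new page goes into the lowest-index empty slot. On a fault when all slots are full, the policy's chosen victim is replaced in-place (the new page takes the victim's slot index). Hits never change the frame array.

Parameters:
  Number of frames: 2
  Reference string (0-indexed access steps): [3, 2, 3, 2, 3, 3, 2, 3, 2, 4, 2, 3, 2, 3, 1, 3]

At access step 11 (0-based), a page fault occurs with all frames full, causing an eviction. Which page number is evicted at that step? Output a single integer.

Answer: 4

Derivation:
Step 0: ref 3 -> FAULT, frames=[3,-]
Step 1: ref 2 -> FAULT, frames=[3,2]
Step 2: ref 3 -> HIT, frames=[3,2]
Step 3: ref 2 -> HIT, frames=[3,2]
Step 4: ref 3 -> HIT, frames=[3,2]
Step 5: ref 3 -> HIT, frames=[3,2]
Step 6: ref 2 -> HIT, frames=[3,2]
Step 7: ref 3 -> HIT, frames=[3,2]
Step 8: ref 2 -> HIT, frames=[3,2]
Step 9: ref 4 -> FAULT, evict 3, frames=[4,2]
Step 10: ref 2 -> HIT, frames=[4,2]
Step 11: ref 3 -> FAULT, evict 4, frames=[3,2]
At step 11: evicted page 4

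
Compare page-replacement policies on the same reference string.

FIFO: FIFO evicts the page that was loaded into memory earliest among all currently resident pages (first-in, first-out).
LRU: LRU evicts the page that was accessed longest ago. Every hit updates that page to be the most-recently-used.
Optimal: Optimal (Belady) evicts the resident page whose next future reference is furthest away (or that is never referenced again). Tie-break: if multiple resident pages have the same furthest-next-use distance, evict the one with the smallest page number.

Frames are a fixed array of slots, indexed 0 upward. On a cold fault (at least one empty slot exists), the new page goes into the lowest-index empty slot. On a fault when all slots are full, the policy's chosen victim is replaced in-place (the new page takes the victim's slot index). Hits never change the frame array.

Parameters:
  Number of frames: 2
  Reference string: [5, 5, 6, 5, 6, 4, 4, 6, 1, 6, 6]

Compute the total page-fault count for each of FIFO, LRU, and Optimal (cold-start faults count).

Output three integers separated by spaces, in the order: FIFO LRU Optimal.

--- FIFO ---
  step 0: ref 5 -> FAULT, frames=[5,-] (faults so far: 1)
  step 1: ref 5 -> HIT, frames=[5,-] (faults so far: 1)
  step 2: ref 6 -> FAULT, frames=[5,6] (faults so far: 2)
  step 3: ref 5 -> HIT, frames=[5,6] (faults so far: 2)
  step 4: ref 6 -> HIT, frames=[5,6] (faults so far: 2)
  step 5: ref 4 -> FAULT, evict 5, frames=[4,6] (faults so far: 3)
  step 6: ref 4 -> HIT, frames=[4,6] (faults so far: 3)
  step 7: ref 6 -> HIT, frames=[4,6] (faults so far: 3)
  step 8: ref 1 -> FAULT, evict 6, frames=[4,1] (faults so far: 4)
  step 9: ref 6 -> FAULT, evict 4, frames=[6,1] (faults so far: 5)
  step 10: ref 6 -> HIT, frames=[6,1] (faults so far: 5)
  FIFO total faults: 5
--- LRU ---
  step 0: ref 5 -> FAULT, frames=[5,-] (faults so far: 1)
  step 1: ref 5 -> HIT, frames=[5,-] (faults so far: 1)
  step 2: ref 6 -> FAULT, frames=[5,6] (faults so far: 2)
  step 3: ref 5 -> HIT, frames=[5,6] (faults so far: 2)
  step 4: ref 6 -> HIT, frames=[5,6] (faults so far: 2)
  step 5: ref 4 -> FAULT, evict 5, frames=[4,6] (faults so far: 3)
  step 6: ref 4 -> HIT, frames=[4,6] (faults so far: 3)
  step 7: ref 6 -> HIT, frames=[4,6] (faults so far: 3)
  step 8: ref 1 -> FAULT, evict 4, frames=[1,6] (faults so far: 4)
  step 9: ref 6 -> HIT, frames=[1,6] (faults so far: 4)
  step 10: ref 6 -> HIT, frames=[1,6] (faults so far: 4)
  LRU total faults: 4
--- Optimal ---
  step 0: ref 5 -> FAULT, frames=[5,-] (faults so far: 1)
  step 1: ref 5 -> HIT, frames=[5,-] (faults so far: 1)
  step 2: ref 6 -> FAULT, frames=[5,6] (faults so far: 2)
  step 3: ref 5 -> HIT, frames=[5,6] (faults so far: 2)
  step 4: ref 6 -> HIT, frames=[5,6] (faults so far: 2)
  step 5: ref 4 -> FAULT, evict 5, frames=[4,6] (faults so far: 3)
  step 6: ref 4 -> HIT, frames=[4,6] (faults so far: 3)
  step 7: ref 6 -> HIT, frames=[4,6] (faults so far: 3)
  step 8: ref 1 -> FAULT, evict 4, frames=[1,6] (faults so far: 4)
  step 9: ref 6 -> HIT, frames=[1,6] (faults so far: 4)
  step 10: ref 6 -> HIT, frames=[1,6] (faults so far: 4)
  Optimal total faults: 4

Answer: 5 4 4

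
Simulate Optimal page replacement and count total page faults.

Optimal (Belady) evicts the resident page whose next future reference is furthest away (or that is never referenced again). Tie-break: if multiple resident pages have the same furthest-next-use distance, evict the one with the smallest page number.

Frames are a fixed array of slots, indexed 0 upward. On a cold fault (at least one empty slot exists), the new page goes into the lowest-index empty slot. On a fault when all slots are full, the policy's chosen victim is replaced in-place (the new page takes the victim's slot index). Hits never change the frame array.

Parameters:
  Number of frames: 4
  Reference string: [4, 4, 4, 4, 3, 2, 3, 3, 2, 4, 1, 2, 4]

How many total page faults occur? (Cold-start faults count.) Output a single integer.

Step 0: ref 4 → FAULT, frames=[4,-,-,-]
Step 1: ref 4 → HIT, frames=[4,-,-,-]
Step 2: ref 4 → HIT, frames=[4,-,-,-]
Step 3: ref 4 → HIT, frames=[4,-,-,-]
Step 4: ref 3 → FAULT, frames=[4,3,-,-]
Step 5: ref 2 → FAULT, frames=[4,3,2,-]
Step 6: ref 3 → HIT, frames=[4,3,2,-]
Step 7: ref 3 → HIT, frames=[4,3,2,-]
Step 8: ref 2 → HIT, frames=[4,3,2,-]
Step 9: ref 4 → HIT, frames=[4,3,2,-]
Step 10: ref 1 → FAULT, frames=[4,3,2,1]
Step 11: ref 2 → HIT, frames=[4,3,2,1]
Step 12: ref 4 → HIT, frames=[4,3,2,1]
Total faults: 4

Answer: 4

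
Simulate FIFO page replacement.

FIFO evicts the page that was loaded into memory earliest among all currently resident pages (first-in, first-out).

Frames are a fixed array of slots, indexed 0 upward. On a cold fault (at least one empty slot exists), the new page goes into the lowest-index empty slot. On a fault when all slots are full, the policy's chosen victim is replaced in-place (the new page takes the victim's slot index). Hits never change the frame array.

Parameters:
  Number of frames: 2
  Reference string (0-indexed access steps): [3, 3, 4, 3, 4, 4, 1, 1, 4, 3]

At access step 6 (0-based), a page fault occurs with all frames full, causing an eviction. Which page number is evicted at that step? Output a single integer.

Step 0: ref 3 -> FAULT, frames=[3,-]
Step 1: ref 3 -> HIT, frames=[3,-]
Step 2: ref 4 -> FAULT, frames=[3,4]
Step 3: ref 3 -> HIT, frames=[3,4]
Step 4: ref 4 -> HIT, frames=[3,4]
Step 5: ref 4 -> HIT, frames=[3,4]
Step 6: ref 1 -> FAULT, evict 3, frames=[1,4]
At step 6: evicted page 3

Answer: 3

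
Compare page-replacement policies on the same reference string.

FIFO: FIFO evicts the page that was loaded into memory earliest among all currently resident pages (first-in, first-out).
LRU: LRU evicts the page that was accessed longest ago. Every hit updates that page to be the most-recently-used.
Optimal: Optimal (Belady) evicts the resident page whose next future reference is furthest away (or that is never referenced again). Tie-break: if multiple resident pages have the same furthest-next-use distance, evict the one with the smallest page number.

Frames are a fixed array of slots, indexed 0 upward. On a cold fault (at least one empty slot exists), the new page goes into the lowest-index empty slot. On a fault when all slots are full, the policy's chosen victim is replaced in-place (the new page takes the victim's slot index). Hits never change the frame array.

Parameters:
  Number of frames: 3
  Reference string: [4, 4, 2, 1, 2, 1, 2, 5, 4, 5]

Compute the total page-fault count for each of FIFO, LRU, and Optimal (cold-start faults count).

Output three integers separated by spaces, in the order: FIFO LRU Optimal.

--- FIFO ---
  step 0: ref 4 -> FAULT, frames=[4,-,-] (faults so far: 1)
  step 1: ref 4 -> HIT, frames=[4,-,-] (faults so far: 1)
  step 2: ref 2 -> FAULT, frames=[4,2,-] (faults so far: 2)
  step 3: ref 1 -> FAULT, frames=[4,2,1] (faults so far: 3)
  step 4: ref 2 -> HIT, frames=[4,2,1] (faults so far: 3)
  step 5: ref 1 -> HIT, frames=[4,2,1] (faults so far: 3)
  step 6: ref 2 -> HIT, frames=[4,2,1] (faults so far: 3)
  step 7: ref 5 -> FAULT, evict 4, frames=[5,2,1] (faults so far: 4)
  step 8: ref 4 -> FAULT, evict 2, frames=[5,4,1] (faults so far: 5)
  step 9: ref 5 -> HIT, frames=[5,4,1] (faults so far: 5)
  FIFO total faults: 5
--- LRU ---
  step 0: ref 4 -> FAULT, frames=[4,-,-] (faults so far: 1)
  step 1: ref 4 -> HIT, frames=[4,-,-] (faults so far: 1)
  step 2: ref 2 -> FAULT, frames=[4,2,-] (faults so far: 2)
  step 3: ref 1 -> FAULT, frames=[4,2,1] (faults so far: 3)
  step 4: ref 2 -> HIT, frames=[4,2,1] (faults so far: 3)
  step 5: ref 1 -> HIT, frames=[4,2,1] (faults so far: 3)
  step 6: ref 2 -> HIT, frames=[4,2,1] (faults so far: 3)
  step 7: ref 5 -> FAULT, evict 4, frames=[5,2,1] (faults so far: 4)
  step 8: ref 4 -> FAULT, evict 1, frames=[5,2,4] (faults so far: 5)
  step 9: ref 5 -> HIT, frames=[5,2,4] (faults so far: 5)
  LRU total faults: 5
--- Optimal ---
  step 0: ref 4 -> FAULT, frames=[4,-,-] (faults so far: 1)
  step 1: ref 4 -> HIT, frames=[4,-,-] (faults so far: 1)
  step 2: ref 2 -> FAULT, frames=[4,2,-] (faults so far: 2)
  step 3: ref 1 -> FAULT, frames=[4,2,1] (faults so far: 3)
  step 4: ref 2 -> HIT, frames=[4,2,1] (faults so far: 3)
  step 5: ref 1 -> HIT, frames=[4,2,1] (faults so far: 3)
  step 6: ref 2 -> HIT, frames=[4,2,1] (faults so far: 3)
  step 7: ref 5 -> FAULT, evict 1, frames=[4,2,5] (faults so far: 4)
  step 8: ref 4 -> HIT, frames=[4,2,5] (faults so far: 4)
  step 9: ref 5 -> HIT, frames=[4,2,5] (faults so far: 4)
  Optimal total faults: 4

Answer: 5 5 4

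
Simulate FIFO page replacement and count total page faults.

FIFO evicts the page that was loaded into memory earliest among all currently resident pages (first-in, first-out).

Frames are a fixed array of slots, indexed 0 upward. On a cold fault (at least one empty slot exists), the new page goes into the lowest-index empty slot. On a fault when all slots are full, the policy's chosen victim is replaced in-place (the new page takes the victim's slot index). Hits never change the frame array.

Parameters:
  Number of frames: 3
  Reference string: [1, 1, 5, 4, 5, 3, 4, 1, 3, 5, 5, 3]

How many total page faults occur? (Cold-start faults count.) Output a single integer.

Answer: 6

Derivation:
Step 0: ref 1 → FAULT, frames=[1,-,-]
Step 1: ref 1 → HIT, frames=[1,-,-]
Step 2: ref 5 → FAULT, frames=[1,5,-]
Step 3: ref 4 → FAULT, frames=[1,5,4]
Step 4: ref 5 → HIT, frames=[1,5,4]
Step 5: ref 3 → FAULT (evict 1), frames=[3,5,4]
Step 6: ref 4 → HIT, frames=[3,5,4]
Step 7: ref 1 → FAULT (evict 5), frames=[3,1,4]
Step 8: ref 3 → HIT, frames=[3,1,4]
Step 9: ref 5 → FAULT (evict 4), frames=[3,1,5]
Step 10: ref 5 → HIT, frames=[3,1,5]
Step 11: ref 3 → HIT, frames=[3,1,5]
Total faults: 6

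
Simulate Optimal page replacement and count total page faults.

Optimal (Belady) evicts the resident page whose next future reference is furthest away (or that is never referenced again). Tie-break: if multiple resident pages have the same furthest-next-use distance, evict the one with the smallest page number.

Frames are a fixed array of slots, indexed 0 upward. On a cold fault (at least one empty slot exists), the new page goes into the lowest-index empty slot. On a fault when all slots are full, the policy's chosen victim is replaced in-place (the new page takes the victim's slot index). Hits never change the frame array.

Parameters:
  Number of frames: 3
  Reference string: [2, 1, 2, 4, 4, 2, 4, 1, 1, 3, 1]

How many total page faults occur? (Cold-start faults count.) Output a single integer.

Answer: 4

Derivation:
Step 0: ref 2 → FAULT, frames=[2,-,-]
Step 1: ref 1 → FAULT, frames=[2,1,-]
Step 2: ref 2 → HIT, frames=[2,1,-]
Step 3: ref 4 → FAULT, frames=[2,1,4]
Step 4: ref 4 → HIT, frames=[2,1,4]
Step 5: ref 2 → HIT, frames=[2,1,4]
Step 6: ref 4 → HIT, frames=[2,1,4]
Step 7: ref 1 → HIT, frames=[2,1,4]
Step 8: ref 1 → HIT, frames=[2,1,4]
Step 9: ref 3 → FAULT (evict 2), frames=[3,1,4]
Step 10: ref 1 → HIT, frames=[3,1,4]
Total faults: 4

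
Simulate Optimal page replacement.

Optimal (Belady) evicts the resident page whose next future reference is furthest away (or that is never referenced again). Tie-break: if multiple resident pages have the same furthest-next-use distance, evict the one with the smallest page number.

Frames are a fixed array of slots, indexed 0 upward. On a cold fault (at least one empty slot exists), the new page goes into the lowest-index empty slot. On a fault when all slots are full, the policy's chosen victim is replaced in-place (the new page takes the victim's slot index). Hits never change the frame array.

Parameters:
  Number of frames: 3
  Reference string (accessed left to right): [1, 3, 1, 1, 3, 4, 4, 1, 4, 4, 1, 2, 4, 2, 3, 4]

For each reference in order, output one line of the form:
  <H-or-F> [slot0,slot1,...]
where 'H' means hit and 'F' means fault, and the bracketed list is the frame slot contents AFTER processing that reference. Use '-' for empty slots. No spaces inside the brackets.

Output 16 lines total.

F [1,-,-]
F [1,3,-]
H [1,3,-]
H [1,3,-]
H [1,3,-]
F [1,3,4]
H [1,3,4]
H [1,3,4]
H [1,3,4]
H [1,3,4]
H [1,3,4]
F [2,3,4]
H [2,3,4]
H [2,3,4]
H [2,3,4]
H [2,3,4]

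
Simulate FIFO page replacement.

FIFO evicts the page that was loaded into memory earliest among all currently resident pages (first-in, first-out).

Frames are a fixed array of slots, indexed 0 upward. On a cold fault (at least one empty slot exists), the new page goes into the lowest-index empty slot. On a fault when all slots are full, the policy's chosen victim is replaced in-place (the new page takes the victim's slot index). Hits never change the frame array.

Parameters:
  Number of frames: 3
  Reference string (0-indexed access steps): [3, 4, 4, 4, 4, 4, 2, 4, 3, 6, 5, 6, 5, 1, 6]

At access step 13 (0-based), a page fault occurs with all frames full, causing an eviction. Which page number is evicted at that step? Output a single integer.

Step 0: ref 3 -> FAULT, frames=[3,-,-]
Step 1: ref 4 -> FAULT, frames=[3,4,-]
Step 2: ref 4 -> HIT, frames=[3,4,-]
Step 3: ref 4 -> HIT, frames=[3,4,-]
Step 4: ref 4 -> HIT, frames=[3,4,-]
Step 5: ref 4 -> HIT, frames=[3,4,-]
Step 6: ref 2 -> FAULT, frames=[3,4,2]
Step 7: ref 4 -> HIT, frames=[3,4,2]
Step 8: ref 3 -> HIT, frames=[3,4,2]
Step 9: ref 6 -> FAULT, evict 3, frames=[6,4,2]
Step 10: ref 5 -> FAULT, evict 4, frames=[6,5,2]
Step 11: ref 6 -> HIT, frames=[6,5,2]
Step 12: ref 5 -> HIT, frames=[6,5,2]
Step 13: ref 1 -> FAULT, evict 2, frames=[6,5,1]
At step 13: evicted page 2

Answer: 2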